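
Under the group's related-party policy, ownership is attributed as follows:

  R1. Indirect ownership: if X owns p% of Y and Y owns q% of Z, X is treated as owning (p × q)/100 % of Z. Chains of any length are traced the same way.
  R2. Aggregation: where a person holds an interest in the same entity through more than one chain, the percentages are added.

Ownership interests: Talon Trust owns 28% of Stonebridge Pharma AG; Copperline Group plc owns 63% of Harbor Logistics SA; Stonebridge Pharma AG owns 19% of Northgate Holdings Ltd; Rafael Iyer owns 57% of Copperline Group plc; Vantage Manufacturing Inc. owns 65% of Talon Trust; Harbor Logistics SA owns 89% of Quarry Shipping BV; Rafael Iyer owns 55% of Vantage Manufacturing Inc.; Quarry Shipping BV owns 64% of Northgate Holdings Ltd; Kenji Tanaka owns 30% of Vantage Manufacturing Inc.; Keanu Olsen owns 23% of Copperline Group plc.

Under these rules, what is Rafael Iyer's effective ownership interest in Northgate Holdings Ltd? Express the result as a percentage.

22.356236%

Chain via Copperline Group plc → Harbor Logistics SA → Quarry Shipping BV (R1): 57% × 63% × 89% × 64% = 20.454336% of Northgate Holdings Ltd.
Chain via Vantage Manufacturing Inc. → Talon Trust → Stonebridge Pharma AG (R1): 55% × 65% × 28% × 19% = 1.9019% of Northgate Holdings Ltd.
Aggregating (R2): 20.454336% + 1.9019% = 22.356236%.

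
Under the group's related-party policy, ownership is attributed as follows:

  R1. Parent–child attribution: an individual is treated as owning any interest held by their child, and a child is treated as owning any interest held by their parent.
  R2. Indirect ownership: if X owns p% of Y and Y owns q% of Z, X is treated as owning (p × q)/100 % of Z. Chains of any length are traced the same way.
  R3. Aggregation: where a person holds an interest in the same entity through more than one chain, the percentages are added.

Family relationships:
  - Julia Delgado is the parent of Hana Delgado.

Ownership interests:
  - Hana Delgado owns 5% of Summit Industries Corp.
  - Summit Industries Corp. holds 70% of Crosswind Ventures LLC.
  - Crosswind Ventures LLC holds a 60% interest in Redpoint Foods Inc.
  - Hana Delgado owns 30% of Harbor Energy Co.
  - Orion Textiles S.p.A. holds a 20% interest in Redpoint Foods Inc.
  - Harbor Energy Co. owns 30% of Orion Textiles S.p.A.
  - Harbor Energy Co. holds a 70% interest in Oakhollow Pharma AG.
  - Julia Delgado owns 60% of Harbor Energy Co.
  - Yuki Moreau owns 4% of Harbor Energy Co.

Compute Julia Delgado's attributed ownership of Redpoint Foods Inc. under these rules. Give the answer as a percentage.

7.5%

By parent–child attribution (R1), Julia Delgado is treated as also owning Hana Delgado's interest in Harbor Energy Co, giving 60% + 30% = 90%.
By parent–child attribution (R1), Julia Delgado is treated as owning Hana Delgado's 5% interest in Summit Industries Corp.
Chain via Harbor Energy Co. → Orion Textiles S.p.A. (R2): 90% × 30% × 20% = 5.4% of Redpoint Foods Inc.
Chain via Summit Industries Corp. → Crosswind Ventures LLC (R2): 5% × 70% × 60% = 2.1% of Redpoint Foods Inc.
Aggregating (R3): 5.4% + 2.1% = 7.5%.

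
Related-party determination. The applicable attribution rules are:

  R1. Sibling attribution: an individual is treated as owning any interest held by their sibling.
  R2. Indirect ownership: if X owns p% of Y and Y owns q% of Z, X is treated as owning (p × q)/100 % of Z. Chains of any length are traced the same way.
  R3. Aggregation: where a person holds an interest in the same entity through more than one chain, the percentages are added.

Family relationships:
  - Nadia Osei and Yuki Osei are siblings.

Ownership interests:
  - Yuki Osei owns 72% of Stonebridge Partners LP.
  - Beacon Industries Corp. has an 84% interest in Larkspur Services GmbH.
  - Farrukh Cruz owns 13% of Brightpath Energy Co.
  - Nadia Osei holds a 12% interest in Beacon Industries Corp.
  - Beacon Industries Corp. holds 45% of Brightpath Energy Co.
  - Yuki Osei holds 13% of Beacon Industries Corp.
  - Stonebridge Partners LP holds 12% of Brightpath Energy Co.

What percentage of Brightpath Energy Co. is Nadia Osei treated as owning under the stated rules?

19.89%

By sibling attribution (R1), Nadia Osei is treated as also owning Yuki Osei's interest in Beacon Industries Corp, giving 12% + 13% = 25%.
By sibling attribution (R1), Nadia Osei is treated as owning Yuki Osei's 72% interest in Stonebridge Partners LP.
Chain via Beacon Industries Corp. (R2): 25% × 45% = 11.25% of Brightpath Energy Co.
Chain via Stonebridge Partners LP (R2): 72% × 12% = 8.64% of Brightpath Energy Co.
Aggregating (R3): 11.25% + 8.64% = 19.89%.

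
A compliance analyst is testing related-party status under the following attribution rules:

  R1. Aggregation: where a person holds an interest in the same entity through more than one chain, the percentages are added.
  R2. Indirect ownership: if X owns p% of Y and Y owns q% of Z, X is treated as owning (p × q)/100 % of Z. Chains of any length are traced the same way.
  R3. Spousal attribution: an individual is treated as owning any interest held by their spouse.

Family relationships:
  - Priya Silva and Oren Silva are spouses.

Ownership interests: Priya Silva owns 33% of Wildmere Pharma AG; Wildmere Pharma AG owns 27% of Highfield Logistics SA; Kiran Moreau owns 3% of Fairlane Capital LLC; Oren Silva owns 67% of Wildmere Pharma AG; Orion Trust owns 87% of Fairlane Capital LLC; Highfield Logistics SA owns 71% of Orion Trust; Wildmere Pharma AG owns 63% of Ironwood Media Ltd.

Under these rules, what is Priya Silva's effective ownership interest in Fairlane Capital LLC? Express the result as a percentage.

16.6779%

By spousal attribution (R3), Priya Silva is treated as also owning Oren Silva's interest in Wildmere Pharma AG, giving 33% + 67% = 100%.
Chain via Wildmere Pharma AG → Highfield Logistics SA → Orion Trust (R2): 100% × 27% × 71% × 87% = 16.6779% of Fairlane Capital LLC.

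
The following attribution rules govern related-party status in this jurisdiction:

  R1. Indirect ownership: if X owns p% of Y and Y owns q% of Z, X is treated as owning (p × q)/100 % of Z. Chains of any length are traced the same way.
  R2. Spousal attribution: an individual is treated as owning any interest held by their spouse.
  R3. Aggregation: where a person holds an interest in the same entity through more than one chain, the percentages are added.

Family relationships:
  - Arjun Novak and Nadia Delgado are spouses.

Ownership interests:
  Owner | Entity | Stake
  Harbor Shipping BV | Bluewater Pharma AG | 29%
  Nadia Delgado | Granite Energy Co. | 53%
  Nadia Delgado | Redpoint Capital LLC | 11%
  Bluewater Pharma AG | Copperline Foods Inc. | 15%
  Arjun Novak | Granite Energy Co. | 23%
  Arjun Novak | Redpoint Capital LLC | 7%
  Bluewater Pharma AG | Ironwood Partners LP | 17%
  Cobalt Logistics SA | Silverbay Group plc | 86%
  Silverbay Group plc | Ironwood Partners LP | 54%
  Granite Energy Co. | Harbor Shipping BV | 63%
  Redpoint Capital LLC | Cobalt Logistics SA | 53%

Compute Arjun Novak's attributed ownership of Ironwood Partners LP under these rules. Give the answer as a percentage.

By spousal attribution (R2), Arjun Novak is treated as also owning Nadia Delgado's interest in Redpoint Capital LLC, giving 7% + 11% = 18%.
By spousal attribution (R2), Arjun Novak is treated as also owning Nadia Delgado's interest in Granite Energy Co, giving 23% + 53% = 76%.
Chain via Redpoint Capital LLC → Cobalt Logistics SA → Silverbay Group plc (R1): 18% × 53% × 86% × 54% = 4.430376% of Ironwood Partners LP.
Chain via Granite Energy Co. → Harbor Shipping BV → Bluewater Pharma AG (R1): 76% × 63% × 29% × 17% = 2.360484% of Ironwood Partners LP.
Aggregating (R3): 4.430376% + 2.360484% = 6.79086%.

6.79086%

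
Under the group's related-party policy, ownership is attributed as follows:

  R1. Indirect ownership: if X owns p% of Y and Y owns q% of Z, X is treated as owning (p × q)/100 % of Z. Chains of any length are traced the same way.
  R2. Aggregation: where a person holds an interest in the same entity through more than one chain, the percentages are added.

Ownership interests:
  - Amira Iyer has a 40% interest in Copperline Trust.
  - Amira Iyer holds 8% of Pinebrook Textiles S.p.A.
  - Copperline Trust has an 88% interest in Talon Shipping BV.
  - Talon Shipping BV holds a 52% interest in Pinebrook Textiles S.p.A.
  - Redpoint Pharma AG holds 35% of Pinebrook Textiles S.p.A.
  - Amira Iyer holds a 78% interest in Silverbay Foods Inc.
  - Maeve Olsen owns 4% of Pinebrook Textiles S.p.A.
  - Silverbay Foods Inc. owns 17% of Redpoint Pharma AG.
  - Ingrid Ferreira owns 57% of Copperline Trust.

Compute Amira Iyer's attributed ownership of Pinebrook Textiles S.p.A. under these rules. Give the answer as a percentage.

30.945%

Chain via Silverbay Foods Inc. → Redpoint Pharma AG (R1): 78% × 17% × 35% = 4.641% of Pinebrook Textiles S.p.A.
Chain via Copperline Trust → Talon Shipping BV (R1): 40% × 88% × 52% = 18.304% of Pinebrook Textiles S.p.A.
Direct interest in Pinebrook Textiles S.p.A: 8%.
Aggregating (R2): 4.641% + 18.304% + 8% = 30.945%.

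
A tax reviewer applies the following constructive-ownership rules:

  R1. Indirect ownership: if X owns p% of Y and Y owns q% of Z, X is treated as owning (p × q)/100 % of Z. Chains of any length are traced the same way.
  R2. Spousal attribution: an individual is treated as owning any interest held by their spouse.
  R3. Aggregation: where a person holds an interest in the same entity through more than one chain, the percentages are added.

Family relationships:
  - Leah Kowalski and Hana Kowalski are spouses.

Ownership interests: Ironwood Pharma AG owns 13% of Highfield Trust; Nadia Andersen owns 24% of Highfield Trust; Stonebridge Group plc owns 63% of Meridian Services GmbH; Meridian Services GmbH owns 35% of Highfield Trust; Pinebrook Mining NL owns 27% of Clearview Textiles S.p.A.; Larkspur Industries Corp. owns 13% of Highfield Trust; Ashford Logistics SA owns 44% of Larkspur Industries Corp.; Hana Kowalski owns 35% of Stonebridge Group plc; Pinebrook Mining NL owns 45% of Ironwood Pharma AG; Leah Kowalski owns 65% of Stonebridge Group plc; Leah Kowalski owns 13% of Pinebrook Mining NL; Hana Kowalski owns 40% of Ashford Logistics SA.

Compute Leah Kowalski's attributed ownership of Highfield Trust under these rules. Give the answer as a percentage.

By spousal attribution (R2), Leah Kowalski is treated as also owning Hana Kowalski's interest in Stonebridge Group plc, giving 65% + 35% = 100%.
By spousal attribution (R2), Leah Kowalski is treated as owning Hana Kowalski's 40% interest in Ashford Logistics SA.
Chain via Pinebrook Mining NL → Ironwood Pharma AG (R1): 13% × 45% × 13% = 0.7605% of Highfield Trust.
Chain via Stonebridge Group plc → Meridian Services GmbH (R1): 100% × 63% × 35% = 22.05% of Highfield Trust.
Chain via Ashford Logistics SA → Larkspur Industries Corp. (R1): 40% × 44% × 13% = 2.288% of Highfield Trust.
Aggregating (R3): 0.7605% + 22.05% + 2.288% = 25.0985%.

25.0985%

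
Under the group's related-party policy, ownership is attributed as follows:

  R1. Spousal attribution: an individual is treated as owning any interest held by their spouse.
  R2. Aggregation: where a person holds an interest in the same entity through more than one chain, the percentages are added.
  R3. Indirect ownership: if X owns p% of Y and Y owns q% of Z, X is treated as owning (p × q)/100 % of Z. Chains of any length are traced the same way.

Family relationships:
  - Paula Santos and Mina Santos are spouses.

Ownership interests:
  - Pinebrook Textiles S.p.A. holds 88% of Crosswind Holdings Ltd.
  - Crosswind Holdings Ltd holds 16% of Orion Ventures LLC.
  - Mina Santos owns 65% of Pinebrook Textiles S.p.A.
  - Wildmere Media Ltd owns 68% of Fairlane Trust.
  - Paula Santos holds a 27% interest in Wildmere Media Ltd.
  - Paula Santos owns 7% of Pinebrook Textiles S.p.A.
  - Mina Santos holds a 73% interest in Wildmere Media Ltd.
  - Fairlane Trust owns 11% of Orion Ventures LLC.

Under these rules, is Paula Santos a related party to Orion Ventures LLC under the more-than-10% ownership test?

Yes

By spousal attribution (R1), Paula Santos is treated as also owning Mina Santos's interest in Wildmere Media Ltd, giving 27% + 73% = 100%.
By spousal attribution (R1), Paula Santos is treated as also owning Mina Santos's interest in Pinebrook Textiles S.p.A, giving 7% + 65% = 72%.
Chain via Wildmere Media Ltd → Fairlane Trust (R3): 100% × 68% × 11% = 7.48% of Orion Ventures LLC.
Chain via Pinebrook Textiles S.p.A. → Crosswind Holdings Ltd (R3): 72% × 88% × 16% = 10.1376% of Orion Ventures LLC.
Aggregating (R2): 7.48% + 10.1376% = 17.6176%.
17.6176% exceeds the 10% threshold, so Paula is a related party to Orion Ventures LLC.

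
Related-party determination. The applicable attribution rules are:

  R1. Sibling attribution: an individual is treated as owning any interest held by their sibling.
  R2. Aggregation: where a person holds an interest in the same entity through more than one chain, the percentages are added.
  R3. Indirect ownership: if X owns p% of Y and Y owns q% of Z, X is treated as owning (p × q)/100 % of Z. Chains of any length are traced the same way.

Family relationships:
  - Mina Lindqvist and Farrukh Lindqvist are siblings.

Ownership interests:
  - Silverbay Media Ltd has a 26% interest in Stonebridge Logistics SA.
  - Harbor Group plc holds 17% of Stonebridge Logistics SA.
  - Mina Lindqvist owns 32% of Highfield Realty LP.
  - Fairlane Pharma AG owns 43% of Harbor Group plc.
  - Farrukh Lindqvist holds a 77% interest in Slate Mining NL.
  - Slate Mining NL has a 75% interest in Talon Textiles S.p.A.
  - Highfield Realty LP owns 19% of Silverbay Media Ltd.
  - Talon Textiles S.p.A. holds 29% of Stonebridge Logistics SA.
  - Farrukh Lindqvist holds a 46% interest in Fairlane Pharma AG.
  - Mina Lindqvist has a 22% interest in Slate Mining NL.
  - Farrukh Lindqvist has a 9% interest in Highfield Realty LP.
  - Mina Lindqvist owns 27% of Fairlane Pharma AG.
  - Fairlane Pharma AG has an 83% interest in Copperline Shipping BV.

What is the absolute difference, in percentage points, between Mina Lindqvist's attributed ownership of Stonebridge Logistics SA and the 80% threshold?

By sibling attribution (R1), Mina Lindqvist is treated as also owning Farrukh Lindqvist's interest in Highfield Realty LP, giving 32% + 9% = 41%.
By sibling attribution (R1), Mina Lindqvist is treated as also owning Farrukh Lindqvist's interest in Fairlane Pharma AG, giving 27% + 46% = 73%.
By sibling attribution (R1), Mina Lindqvist is treated as also owning Farrukh Lindqvist's interest in Slate Mining NL, giving 22% + 77% = 99%.
Chain via Highfield Realty LP → Silverbay Media Ltd (R3): 41% × 19% × 26% = 2.0254% of Stonebridge Logistics SA.
Chain via Fairlane Pharma AG → Harbor Group plc (R3): 73% × 43% × 17% = 5.3363% of Stonebridge Logistics SA.
Chain via Slate Mining NL → Talon Textiles S.p.A. (R3): 99% × 75% × 29% = 21.5325% of Stonebridge Logistics SA.
Aggregating (R2): 2.0254% + 5.3363% + 21.5325% = 28.8942%.
28.8942% falls short of the 80% threshold by 51.1058 percentage points.

51.1058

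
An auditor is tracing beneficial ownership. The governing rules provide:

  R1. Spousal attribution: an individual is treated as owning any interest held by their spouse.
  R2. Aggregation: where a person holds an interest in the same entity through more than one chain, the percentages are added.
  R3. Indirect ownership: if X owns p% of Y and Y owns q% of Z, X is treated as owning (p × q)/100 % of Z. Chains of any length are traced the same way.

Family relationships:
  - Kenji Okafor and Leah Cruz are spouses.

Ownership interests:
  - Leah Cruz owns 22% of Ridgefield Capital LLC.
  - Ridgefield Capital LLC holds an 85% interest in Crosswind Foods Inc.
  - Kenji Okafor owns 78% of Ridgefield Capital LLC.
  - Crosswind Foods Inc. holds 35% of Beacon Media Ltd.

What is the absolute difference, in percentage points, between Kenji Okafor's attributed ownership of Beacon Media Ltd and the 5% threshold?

By spousal attribution (R1), Kenji Okafor is treated as also owning Leah Cruz's interest in Ridgefield Capital LLC, giving 78% + 22% = 100%.
Chain via Ridgefield Capital LLC → Crosswind Foods Inc. (R3): 100% × 85% × 35% = 29.75% of Beacon Media Ltd.
29.75% exceeds the 5% threshold by 24.75 percentage points.

24.75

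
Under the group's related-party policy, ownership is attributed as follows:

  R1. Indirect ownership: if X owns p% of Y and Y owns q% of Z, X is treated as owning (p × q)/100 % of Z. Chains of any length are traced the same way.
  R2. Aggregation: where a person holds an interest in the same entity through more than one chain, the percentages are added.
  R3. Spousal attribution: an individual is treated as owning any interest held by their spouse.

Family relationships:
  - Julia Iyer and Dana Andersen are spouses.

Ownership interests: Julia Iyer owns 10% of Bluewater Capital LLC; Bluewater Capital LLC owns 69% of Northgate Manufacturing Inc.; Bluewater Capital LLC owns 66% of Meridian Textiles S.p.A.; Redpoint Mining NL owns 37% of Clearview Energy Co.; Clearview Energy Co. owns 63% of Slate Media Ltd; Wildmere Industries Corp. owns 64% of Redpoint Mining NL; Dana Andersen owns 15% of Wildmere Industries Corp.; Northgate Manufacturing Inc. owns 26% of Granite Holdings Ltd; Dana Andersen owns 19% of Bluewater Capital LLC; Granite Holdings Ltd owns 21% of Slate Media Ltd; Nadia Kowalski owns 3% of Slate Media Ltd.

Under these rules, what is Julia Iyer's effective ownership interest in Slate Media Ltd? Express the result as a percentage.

3.330306%

By spousal attribution (R3), Julia Iyer is treated as also owning Dana Andersen's interest in Bluewater Capital LLC, giving 10% + 19% = 29%.
By spousal attribution (R3), Julia Iyer is treated as owning Dana Andersen's 15% interest in Wildmere Industries Corp.
Chain via Bluewater Capital LLC → Northgate Manufacturing Inc. → Granite Holdings Ltd (R1): 29% × 69% × 26% × 21% = 1.092546% of Slate Media Ltd.
Chain via Wildmere Industries Corp. → Redpoint Mining NL → Clearview Energy Co. (R1): 15% × 64% × 37% × 63% = 2.23776% of Slate Media Ltd.
Aggregating (R2): 1.092546% + 2.23776% = 3.330306%.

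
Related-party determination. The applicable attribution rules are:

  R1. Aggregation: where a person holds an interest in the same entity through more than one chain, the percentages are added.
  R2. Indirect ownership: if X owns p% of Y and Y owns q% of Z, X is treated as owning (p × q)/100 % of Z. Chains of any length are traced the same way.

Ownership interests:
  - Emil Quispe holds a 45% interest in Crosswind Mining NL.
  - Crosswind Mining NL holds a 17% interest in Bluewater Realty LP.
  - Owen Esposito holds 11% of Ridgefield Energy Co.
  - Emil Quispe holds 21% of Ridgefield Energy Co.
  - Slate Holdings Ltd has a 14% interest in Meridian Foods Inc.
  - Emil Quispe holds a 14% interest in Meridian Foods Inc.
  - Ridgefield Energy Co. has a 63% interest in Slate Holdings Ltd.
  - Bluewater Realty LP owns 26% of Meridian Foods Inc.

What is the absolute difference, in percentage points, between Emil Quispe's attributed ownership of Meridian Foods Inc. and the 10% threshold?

7.8412

Chain via Crosswind Mining NL → Bluewater Realty LP (R2): 45% × 17% × 26% = 1.989% of Meridian Foods Inc.
Chain via Ridgefield Energy Co. → Slate Holdings Ltd (R2): 21% × 63% × 14% = 1.8522% of Meridian Foods Inc.
Direct interest in Meridian Foods Inc: 14%.
Aggregating (R1): 1.989% + 1.8522% + 14% = 17.8412%.
17.8412% exceeds the 10% threshold by 7.8412 percentage points.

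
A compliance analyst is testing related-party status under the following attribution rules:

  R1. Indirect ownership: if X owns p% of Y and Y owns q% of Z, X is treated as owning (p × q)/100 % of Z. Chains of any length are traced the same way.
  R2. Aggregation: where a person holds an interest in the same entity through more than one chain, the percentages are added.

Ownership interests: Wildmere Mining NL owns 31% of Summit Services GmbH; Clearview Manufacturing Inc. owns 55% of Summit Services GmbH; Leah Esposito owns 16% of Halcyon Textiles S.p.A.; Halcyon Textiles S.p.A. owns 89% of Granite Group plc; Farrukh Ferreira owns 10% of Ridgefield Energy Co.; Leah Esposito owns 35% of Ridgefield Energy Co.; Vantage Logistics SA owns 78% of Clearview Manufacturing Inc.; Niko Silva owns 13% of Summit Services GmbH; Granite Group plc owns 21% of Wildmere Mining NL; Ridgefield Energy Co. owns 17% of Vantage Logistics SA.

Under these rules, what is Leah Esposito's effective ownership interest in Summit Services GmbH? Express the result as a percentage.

3.479574%

Chain via Ridgefield Energy Co. → Vantage Logistics SA → Clearview Manufacturing Inc. (R1): 35% × 17% × 78% × 55% = 2.55255% of Summit Services GmbH.
Chain via Halcyon Textiles S.p.A. → Granite Group plc → Wildmere Mining NL (R1): 16% × 89% × 21% × 31% = 0.927024% of Summit Services GmbH.
Aggregating (R2): 2.55255% + 0.927024% = 3.479574%.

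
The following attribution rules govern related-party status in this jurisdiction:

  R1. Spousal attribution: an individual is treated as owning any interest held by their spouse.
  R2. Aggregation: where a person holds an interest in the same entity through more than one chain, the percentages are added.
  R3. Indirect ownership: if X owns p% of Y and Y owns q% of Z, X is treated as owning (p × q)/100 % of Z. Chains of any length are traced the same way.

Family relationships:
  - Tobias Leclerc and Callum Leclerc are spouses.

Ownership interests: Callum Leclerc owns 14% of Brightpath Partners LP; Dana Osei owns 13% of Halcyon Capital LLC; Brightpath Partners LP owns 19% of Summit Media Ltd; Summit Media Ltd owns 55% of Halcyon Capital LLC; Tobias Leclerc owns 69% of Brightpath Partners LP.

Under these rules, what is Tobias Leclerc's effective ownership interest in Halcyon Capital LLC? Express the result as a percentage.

By spousal attribution (R1), Tobias Leclerc is treated as also owning Callum Leclerc's interest in Brightpath Partners LP, giving 69% + 14% = 83%.
Chain via Brightpath Partners LP → Summit Media Ltd (R3): 83% × 19% × 55% = 8.6735% of Halcyon Capital LLC.

8.6735%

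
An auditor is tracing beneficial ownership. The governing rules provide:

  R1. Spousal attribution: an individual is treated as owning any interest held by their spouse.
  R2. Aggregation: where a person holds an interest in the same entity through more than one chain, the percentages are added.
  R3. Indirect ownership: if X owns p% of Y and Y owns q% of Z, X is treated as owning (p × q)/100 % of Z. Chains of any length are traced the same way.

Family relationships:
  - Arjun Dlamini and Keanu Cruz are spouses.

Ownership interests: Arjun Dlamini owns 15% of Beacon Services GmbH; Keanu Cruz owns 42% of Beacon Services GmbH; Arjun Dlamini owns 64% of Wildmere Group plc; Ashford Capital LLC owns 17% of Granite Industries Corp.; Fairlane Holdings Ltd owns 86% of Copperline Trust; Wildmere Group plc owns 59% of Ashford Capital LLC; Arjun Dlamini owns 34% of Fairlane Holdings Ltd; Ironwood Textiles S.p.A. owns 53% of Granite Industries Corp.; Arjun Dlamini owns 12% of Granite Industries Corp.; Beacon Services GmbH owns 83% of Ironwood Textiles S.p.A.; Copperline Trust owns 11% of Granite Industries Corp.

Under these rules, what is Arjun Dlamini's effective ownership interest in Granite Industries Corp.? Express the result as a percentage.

By spousal attribution (R1), Arjun Dlamini is treated as also owning Keanu Cruz's interest in Beacon Services GmbH, giving 15% + 42% = 57%.
Chain via Fairlane Holdings Ltd → Copperline Trust (R3): 34% × 86% × 11% = 3.2164% of Granite Industries Corp.
Chain via Wildmere Group plc → Ashford Capital LLC (R3): 64% × 59% × 17% = 6.4192% of Granite Industries Corp.
Chain via Beacon Services GmbH → Ironwood Textiles S.p.A. (R3): 57% × 83% × 53% = 25.0743% of Granite Industries Corp.
Direct interest in Granite Industries Corp: 12%.
Aggregating (R2): 3.2164% + 6.4192% + 25.0743% + 12% = 46.7099%.

46.7099%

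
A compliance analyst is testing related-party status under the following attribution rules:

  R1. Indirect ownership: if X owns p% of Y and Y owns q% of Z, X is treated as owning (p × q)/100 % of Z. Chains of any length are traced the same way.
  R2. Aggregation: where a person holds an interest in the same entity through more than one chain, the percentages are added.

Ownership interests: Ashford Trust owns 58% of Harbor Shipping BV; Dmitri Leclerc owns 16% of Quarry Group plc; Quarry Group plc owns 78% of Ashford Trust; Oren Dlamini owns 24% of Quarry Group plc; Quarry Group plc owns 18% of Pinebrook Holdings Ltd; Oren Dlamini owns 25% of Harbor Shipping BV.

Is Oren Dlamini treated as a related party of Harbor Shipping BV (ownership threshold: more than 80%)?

Chain via Quarry Group plc → Ashford Trust (R1): 24% × 78% × 58% = 10.8576% of Harbor Shipping BV.
Direct interest in Harbor Shipping BV: 25%.
Aggregating (R2): 10.8576% + 25% = 35.8576%.
35.8576% does not exceed the 80% threshold, so Oren is not a related party to Harbor Shipping BV.

No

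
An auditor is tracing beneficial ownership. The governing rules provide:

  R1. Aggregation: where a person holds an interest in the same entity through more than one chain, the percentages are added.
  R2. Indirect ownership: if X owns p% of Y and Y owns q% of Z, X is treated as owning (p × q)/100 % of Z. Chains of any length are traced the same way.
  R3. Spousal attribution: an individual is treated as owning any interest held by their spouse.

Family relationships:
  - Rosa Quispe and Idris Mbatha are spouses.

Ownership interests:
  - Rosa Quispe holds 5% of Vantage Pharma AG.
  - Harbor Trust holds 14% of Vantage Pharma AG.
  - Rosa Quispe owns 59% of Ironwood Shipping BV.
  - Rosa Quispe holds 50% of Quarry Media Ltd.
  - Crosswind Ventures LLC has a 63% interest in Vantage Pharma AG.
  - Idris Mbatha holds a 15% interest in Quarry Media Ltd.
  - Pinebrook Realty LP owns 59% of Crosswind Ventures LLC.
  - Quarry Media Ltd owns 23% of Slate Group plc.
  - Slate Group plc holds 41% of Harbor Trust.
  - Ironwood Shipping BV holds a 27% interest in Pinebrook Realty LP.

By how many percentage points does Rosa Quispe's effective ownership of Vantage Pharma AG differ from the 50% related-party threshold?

By spousal attribution (R3), Rosa Quispe is treated as also owning Idris Mbatha's interest in Quarry Media Ltd, giving 50% + 15% = 65%.
Chain via Ironwood Shipping BV → Pinebrook Realty LP → Crosswind Ventures LLC (R2): 59% × 27% × 59% × 63% = 5.921181% of Vantage Pharma AG.
Chain via Quarry Media Ltd → Slate Group plc → Harbor Trust (R2): 65% × 23% × 41% × 14% = 0.85813% of Vantage Pharma AG.
Direct interest in Vantage Pharma AG: 5%.
Aggregating (R1): 5.921181% + 0.85813% + 5% = 11.779311%.
11.779311% falls short of the 50% threshold by 38.220689 percentage points.

38.220689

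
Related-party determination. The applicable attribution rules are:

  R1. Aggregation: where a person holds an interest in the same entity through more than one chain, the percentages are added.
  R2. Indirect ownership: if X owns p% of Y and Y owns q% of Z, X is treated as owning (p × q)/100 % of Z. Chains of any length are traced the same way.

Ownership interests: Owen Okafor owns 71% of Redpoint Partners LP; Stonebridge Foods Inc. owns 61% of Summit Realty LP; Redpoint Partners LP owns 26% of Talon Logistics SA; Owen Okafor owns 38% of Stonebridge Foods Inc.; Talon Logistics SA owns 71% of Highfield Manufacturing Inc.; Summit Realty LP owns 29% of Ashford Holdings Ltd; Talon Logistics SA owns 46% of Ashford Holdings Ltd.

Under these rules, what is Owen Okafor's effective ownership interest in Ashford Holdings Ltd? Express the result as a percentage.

15.2138%

Chain via Stonebridge Foods Inc. → Summit Realty LP (R2): 38% × 61% × 29% = 6.7222% of Ashford Holdings Ltd.
Chain via Redpoint Partners LP → Talon Logistics SA (R2): 71% × 26% × 46% = 8.4916% of Ashford Holdings Ltd.
Aggregating (R1): 6.7222% + 8.4916% = 15.2138%.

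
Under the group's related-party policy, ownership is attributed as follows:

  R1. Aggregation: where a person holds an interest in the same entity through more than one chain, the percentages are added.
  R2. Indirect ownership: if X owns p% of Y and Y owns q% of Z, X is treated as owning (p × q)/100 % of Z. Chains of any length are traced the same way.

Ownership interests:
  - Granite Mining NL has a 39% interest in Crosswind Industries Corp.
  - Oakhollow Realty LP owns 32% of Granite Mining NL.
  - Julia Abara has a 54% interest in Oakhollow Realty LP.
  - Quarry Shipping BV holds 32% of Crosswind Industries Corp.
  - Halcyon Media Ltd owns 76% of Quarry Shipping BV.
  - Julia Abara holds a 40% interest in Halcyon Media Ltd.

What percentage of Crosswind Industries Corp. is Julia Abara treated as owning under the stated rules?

Chain via Halcyon Media Ltd → Quarry Shipping BV (R2): 40% × 76% × 32% = 9.728% of Crosswind Industries Corp.
Chain via Oakhollow Realty LP → Granite Mining NL (R2): 54% × 32% × 39% = 6.7392% of Crosswind Industries Corp.
Aggregating (R1): 9.728% + 6.7392% = 16.4672%.

16.4672%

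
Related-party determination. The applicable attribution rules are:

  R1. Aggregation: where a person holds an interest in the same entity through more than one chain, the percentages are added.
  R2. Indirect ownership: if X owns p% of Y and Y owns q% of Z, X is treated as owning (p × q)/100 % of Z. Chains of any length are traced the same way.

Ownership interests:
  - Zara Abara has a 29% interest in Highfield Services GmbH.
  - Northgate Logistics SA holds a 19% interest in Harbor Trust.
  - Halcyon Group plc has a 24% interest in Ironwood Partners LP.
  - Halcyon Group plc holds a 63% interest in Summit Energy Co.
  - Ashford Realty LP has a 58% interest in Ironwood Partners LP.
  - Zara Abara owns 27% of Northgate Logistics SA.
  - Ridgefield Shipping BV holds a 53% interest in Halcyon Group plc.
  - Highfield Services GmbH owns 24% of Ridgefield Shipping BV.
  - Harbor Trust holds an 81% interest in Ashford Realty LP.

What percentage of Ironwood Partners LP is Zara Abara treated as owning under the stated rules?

3.295386%

Chain via Highfield Services GmbH → Ridgefield Shipping BV → Halcyon Group plc (R2): 29% × 24% × 53% × 24% = 0.885312% of Ironwood Partners LP.
Chain via Northgate Logistics SA → Harbor Trust → Ashford Realty LP (R2): 27% × 19% × 81% × 58% = 2.410074% of Ironwood Partners LP.
Aggregating (R1): 0.885312% + 2.410074% = 3.295386%.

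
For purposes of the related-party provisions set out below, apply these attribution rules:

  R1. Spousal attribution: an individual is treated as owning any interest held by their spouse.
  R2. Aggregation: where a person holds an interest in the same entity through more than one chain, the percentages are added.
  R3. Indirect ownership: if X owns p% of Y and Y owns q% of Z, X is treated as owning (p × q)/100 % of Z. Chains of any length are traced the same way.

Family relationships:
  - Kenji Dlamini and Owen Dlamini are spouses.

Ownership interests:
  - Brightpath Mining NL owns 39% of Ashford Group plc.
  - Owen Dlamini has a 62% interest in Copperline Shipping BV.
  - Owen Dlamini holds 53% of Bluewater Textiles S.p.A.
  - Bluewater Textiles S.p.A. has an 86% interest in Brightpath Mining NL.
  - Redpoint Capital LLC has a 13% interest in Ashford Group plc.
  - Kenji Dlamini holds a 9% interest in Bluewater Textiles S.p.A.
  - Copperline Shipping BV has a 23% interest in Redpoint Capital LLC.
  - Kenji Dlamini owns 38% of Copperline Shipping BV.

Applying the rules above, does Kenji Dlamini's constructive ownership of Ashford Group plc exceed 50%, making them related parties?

No

By spousal attribution (R1), Kenji Dlamini is treated as also owning Owen Dlamini's interest in Copperline Shipping BV, giving 38% + 62% = 100%.
By spousal attribution (R1), Kenji Dlamini is treated as also owning Owen Dlamini's interest in Bluewater Textiles S.p.A, giving 9% + 53% = 62%.
Chain via Copperline Shipping BV → Redpoint Capital LLC (R3): 100% × 23% × 13% = 2.99% of Ashford Group plc.
Chain via Bluewater Textiles S.p.A. → Brightpath Mining NL (R3): 62% × 86% × 39% = 20.7948% of Ashford Group plc.
Aggregating (R2): 2.99% + 20.7948% = 23.7848%.
23.7848% does not exceed the 50% threshold, so Kenji is not a related party to Ashford Group plc.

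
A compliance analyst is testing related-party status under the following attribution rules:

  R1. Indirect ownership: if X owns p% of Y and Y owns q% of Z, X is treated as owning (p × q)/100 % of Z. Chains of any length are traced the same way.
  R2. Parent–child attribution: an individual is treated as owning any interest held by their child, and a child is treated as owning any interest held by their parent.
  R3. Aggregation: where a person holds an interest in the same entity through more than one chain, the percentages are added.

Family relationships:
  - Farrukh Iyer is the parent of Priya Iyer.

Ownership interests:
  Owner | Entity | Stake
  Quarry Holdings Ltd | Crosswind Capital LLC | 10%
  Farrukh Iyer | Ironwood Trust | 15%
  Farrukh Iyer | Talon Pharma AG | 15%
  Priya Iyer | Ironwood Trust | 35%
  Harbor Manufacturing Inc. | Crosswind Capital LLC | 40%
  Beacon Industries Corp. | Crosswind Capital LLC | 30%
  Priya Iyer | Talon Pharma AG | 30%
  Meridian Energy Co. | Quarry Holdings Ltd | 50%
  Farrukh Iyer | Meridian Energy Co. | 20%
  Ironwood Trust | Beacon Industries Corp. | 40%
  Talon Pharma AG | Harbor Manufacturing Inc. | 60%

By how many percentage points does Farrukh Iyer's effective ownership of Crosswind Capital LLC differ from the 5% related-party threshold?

12.8

By parent–child attribution (R2), Farrukh Iyer is treated as also owning Priya Iyer's interest in Ironwood Trust, giving 15% + 35% = 50%.
By parent–child attribution (R2), Farrukh Iyer is treated as also owning Priya Iyer's interest in Talon Pharma AG, giving 15% + 30% = 45%.
Chain via Meridian Energy Co. → Quarry Holdings Ltd (R1): 20% × 50% × 10% = 1% of Crosswind Capital LLC.
Chain via Ironwood Trust → Beacon Industries Corp. (R1): 50% × 40% × 30% = 6% of Crosswind Capital LLC.
Chain via Talon Pharma AG → Harbor Manufacturing Inc. (R1): 45% × 60% × 40% = 10.8% of Crosswind Capital LLC.
Aggregating (R3): 1% + 6% + 10.8% = 17.8%.
17.8% exceeds the 5% threshold by 12.8 percentage points.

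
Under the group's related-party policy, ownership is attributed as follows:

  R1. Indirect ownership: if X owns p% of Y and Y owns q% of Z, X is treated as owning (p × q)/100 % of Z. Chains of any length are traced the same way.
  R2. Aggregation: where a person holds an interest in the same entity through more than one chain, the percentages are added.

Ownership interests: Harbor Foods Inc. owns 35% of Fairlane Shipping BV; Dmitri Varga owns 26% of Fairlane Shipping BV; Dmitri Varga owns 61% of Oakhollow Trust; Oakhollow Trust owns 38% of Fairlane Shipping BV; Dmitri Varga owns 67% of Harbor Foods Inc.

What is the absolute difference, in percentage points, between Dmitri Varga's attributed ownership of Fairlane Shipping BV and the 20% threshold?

52.63

Chain via Harbor Foods Inc. (R1): 67% × 35% = 23.45% of Fairlane Shipping BV.
Chain via Oakhollow Trust (R1): 61% × 38% = 23.18% of Fairlane Shipping BV.
Direct interest in Fairlane Shipping BV: 26%.
Aggregating (R2): 23.45% + 23.18% + 26% = 72.63%.
72.63% exceeds the 20% threshold by 52.63 percentage points.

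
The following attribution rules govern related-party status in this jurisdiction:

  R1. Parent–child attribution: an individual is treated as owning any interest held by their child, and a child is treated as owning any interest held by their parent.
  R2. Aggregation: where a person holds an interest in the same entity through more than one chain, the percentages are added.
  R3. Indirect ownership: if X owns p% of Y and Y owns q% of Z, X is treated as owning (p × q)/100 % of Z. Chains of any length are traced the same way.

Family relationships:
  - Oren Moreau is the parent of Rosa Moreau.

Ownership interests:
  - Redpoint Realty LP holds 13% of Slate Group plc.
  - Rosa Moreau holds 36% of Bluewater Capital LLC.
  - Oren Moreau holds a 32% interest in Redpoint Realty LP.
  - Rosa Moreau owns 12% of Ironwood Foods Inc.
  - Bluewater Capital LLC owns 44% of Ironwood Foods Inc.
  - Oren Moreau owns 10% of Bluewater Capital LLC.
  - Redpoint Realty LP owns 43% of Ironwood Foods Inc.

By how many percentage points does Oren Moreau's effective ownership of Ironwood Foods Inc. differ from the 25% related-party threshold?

21

By parent–child attribution (R1), Oren Moreau is treated as also owning Rosa Moreau's interest in Bluewater Capital LLC, giving 10% + 36% = 46%.
By parent–child attribution (R1), Oren Moreau is treated as owning Rosa Moreau's 12% interest in Ironwood Foods Inc.
Chain via Redpoint Realty LP (R3): 32% × 43% = 13.76% of Ironwood Foods Inc.
Chain via Bluewater Capital LLC (R3): 46% × 44% = 20.24% of Ironwood Foods Inc.
Direct interest in Ironwood Foods Inc: 12%.
Aggregating (R2): 13.76% + 20.24% + 12% = 46%.
46% exceeds the 25% threshold by 21 percentage points.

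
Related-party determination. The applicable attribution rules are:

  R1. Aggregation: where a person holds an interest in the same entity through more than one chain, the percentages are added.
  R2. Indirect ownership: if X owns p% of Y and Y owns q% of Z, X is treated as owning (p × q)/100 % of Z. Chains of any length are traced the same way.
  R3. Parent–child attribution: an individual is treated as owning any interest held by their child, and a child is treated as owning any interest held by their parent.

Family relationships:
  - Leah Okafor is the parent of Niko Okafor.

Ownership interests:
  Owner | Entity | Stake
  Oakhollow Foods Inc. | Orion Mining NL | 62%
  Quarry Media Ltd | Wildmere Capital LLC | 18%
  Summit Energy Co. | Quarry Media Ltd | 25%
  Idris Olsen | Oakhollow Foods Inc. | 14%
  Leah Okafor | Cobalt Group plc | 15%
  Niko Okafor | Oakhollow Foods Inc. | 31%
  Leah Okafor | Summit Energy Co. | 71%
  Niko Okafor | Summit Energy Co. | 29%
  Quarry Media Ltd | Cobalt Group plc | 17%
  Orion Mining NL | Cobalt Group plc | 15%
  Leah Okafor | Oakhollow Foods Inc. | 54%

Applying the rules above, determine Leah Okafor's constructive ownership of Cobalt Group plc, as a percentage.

27.155%

By parent–child attribution (R3), Leah Okafor is treated as also owning Niko Okafor's interest in Summit Energy Co, giving 71% + 29% = 100%.
By parent–child attribution (R3), Leah Okafor is treated as also owning Niko Okafor's interest in Oakhollow Foods Inc, giving 54% + 31% = 85%.
Chain via Summit Energy Co. → Quarry Media Ltd (R2): 100% × 25% × 17% = 4.25% of Cobalt Group plc.
Chain via Oakhollow Foods Inc. → Orion Mining NL (R2): 85% × 62% × 15% = 7.905% of Cobalt Group plc.
Direct interest in Cobalt Group plc: 15%.
Aggregating (R1): 4.25% + 7.905% + 15% = 27.155%.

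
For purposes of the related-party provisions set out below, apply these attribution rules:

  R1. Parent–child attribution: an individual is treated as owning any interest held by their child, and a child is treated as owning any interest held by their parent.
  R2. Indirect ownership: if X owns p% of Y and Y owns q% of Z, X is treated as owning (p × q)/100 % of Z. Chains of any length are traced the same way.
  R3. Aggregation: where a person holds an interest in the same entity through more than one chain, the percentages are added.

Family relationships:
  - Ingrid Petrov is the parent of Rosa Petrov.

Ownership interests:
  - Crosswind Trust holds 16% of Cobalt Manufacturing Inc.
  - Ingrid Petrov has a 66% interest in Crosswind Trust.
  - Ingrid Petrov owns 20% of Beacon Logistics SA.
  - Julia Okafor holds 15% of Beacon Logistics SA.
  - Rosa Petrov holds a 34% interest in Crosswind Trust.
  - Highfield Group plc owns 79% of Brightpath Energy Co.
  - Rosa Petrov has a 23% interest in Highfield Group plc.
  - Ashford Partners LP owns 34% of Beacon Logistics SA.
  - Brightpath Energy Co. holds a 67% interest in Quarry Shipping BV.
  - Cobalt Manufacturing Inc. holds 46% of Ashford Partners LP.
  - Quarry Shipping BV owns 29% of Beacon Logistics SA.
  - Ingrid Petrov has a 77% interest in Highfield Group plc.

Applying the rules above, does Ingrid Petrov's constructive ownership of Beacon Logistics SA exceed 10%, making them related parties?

Yes

By parent–child attribution (R1), Ingrid Petrov is treated as also owning Rosa Petrov's interest in Crosswind Trust, giving 66% + 34% = 100%.
By parent–child attribution (R1), Ingrid Petrov is treated as also owning Rosa Petrov's interest in Highfield Group plc, giving 77% + 23% = 100%.
Chain via Crosswind Trust → Cobalt Manufacturing Inc. → Ashford Partners LP (R2): 100% × 16% × 46% × 34% = 2.5024% of Beacon Logistics SA.
Chain via Highfield Group plc → Brightpath Energy Co. → Quarry Shipping BV (R2): 100% × 79% × 67% × 29% = 15.3497% of Beacon Logistics SA.
Direct interest in Beacon Logistics SA: 20%.
Aggregating (R3): 2.5024% + 15.3497% + 20% = 37.8521%.
37.8521% exceeds the 10% threshold, so Ingrid is a related party to Beacon Logistics SA.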